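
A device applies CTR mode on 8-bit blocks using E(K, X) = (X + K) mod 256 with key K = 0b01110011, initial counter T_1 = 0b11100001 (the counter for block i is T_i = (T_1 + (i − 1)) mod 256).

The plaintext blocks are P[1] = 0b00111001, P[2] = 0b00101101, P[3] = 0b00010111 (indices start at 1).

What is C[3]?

C[3] = 0b01000001

CTR encryption: S_i = E(K, T_i) where T_i is the counter for block i; C_i = P_i ⊕ S_i.
C[1]: T = 0b11100001, S = E(K, T) = 0b01010100; 0b00111001 ⊕ 0b01010100 = 0b01101101.
C[2]: T = 0b11100010, S = E(K, T) = 0b01010101; 0b00101101 ⊕ 0b01010101 = 0b01111000.
C[3]: T = 0b11100011, S = E(K, T) = 0b01010110; 0b00010111 ⊕ 0b01010110 = 0b01000001.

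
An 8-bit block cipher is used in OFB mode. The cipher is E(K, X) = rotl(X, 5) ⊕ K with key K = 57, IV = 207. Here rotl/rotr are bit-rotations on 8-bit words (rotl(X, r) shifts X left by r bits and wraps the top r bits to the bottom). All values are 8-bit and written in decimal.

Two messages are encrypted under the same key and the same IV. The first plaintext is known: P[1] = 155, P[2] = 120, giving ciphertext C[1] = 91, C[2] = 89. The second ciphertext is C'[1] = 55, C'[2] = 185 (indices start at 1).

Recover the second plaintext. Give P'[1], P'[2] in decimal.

In OFB with a reused IV, both messages share the same keystream S_i, so C_i ⊕ C'_i = P_i ⊕ P'_i and thus P'_i = P_i ⊕ C_i ⊕ C'_i.
P'[1]: 155 ⊕ 91 ⊕ 55 = 247.
P'[2]: 120 ⊕ 89 ⊕ 185 = 152.

P'[1] = 247, P'[2] = 152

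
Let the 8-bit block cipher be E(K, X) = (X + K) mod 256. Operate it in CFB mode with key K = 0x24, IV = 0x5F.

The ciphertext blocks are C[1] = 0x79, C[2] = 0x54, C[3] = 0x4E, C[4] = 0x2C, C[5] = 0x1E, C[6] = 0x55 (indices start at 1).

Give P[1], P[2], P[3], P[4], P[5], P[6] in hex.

P[1] = 0xFA, P[2] = 0xC9, P[3] = 0x36, P[4] = 0x5E, P[5] = 0x4E, P[6] = 0x17

CFB decryption: P_i = C_i ⊕ E(K, C_{i−1}), with C_{0} = IV.
P[1]: E(K, 0x5F) = 0x83; 0x79 ⊕ 0x83 = 0xFA.
P[2]: E(K, 0x79) = 0x9D; 0x54 ⊕ 0x9D = 0xC9.
P[3]: E(K, 0x54) = 0x78; 0x4E ⊕ 0x78 = 0x36.
P[4]: E(K, 0x4E) = 0x72; 0x2C ⊕ 0x72 = 0x5E.
P[5]: E(K, 0x2C) = 0x50; 0x1E ⊕ 0x50 = 0x4E.
P[6]: E(K, 0x1E) = 0x42; 0x55 ⊕ 0x42 = 0x17.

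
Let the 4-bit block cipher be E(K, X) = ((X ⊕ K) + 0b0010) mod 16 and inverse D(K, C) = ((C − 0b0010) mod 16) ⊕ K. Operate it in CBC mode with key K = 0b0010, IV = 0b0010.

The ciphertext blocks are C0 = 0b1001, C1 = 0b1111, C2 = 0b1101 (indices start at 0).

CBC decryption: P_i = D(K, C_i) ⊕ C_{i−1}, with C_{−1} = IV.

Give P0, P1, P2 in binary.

P0: D(K, 0b1001) = 0b0101; 0b0101 ⊕ 0b0010 = 0b0111.
P1: D(K, 0b1111) = 0b1111; 0b1111 ⊕ 0b1001 = 0b0110.
P2: D(K, 0b1101) = 0b1001; 0b1001 ⊕ 0b1111 = 0b0110.

P0 = 0b0111, P1 = 0b0110, P2 = 0b0110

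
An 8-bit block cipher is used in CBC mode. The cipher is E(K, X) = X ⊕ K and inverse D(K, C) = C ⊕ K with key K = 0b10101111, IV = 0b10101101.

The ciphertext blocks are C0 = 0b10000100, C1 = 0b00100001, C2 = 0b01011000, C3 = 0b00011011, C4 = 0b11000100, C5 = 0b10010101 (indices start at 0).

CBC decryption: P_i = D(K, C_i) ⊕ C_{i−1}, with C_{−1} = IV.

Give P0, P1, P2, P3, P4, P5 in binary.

P0 = 0b10000110, P1 = 0b00001010, P2 = 0b11010110, P3 = 0b11101100, P4 = 0b01110000, P5 = 0b11111110

P0: D(K, 0b10000100) = 0b00101011; 0b00101011 ⊕ 0b10101101 = 0b10000110.
P1: D(K, 0b00100001) = 0b10001110; 0b10001110 ⊕ 0b10000100 = 0b00001010.
P2: D(K, 0b01011000) = 0b11110111; 0b11110111 ⊕ 0b00100001 = 0b11010110.
P3: D(K, 0b00011011) = 0b10110100; 0b10110100 ⊕ 0b01011000 = 0b11101100.
P4: D(K, 0b11000100) = 0b01101011; 0b01101011 ⊕ 0b00011011 = 0b01110000.
P5: D(K, 0b10010101) = 0b00111010; 0b00111010 ⊕ 0b11000100 = 0b11111110.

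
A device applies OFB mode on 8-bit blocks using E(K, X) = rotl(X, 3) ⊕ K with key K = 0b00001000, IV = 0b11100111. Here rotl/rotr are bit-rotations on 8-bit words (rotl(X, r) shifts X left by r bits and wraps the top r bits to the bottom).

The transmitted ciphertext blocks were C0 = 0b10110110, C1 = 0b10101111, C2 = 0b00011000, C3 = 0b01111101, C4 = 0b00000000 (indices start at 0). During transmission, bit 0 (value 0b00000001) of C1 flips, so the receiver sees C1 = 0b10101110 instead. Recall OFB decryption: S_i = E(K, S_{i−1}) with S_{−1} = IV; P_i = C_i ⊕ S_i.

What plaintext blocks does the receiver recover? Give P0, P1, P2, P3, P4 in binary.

Only C1 changed, to 0b10101110. In OFB, a change in C_i flips the same bit in P_i only; the keystream is unaffected. Decrypting the received ciphertext:
P0: S = E(K, 0b11100111) = 0b00110111; 0b10110110 ⊕ 0b00110111 = 0b10000001.
P1: S = E(K, 0b00110111) = 0b10110001; 0b10101110 ⊕ 0b10110001 = 0b00011111.
P2: S = E(K, 0b10110001) = 0b10000101; 0b00011000 ⊕ 0b10000101 = 0b10011101.
P3: S = E(K, 0b10000101) = 0b00100100; 0b01111101 ⊕ 0b00100100 = 0b01011001.
P4: S = E(K, 0b00100100) = 0b00101001; 0b00000000 ⊕ 0b00101001 = 0b00101001.
Blocks that differ from the original plaintext: P1.

P0 = 0b10000001, P1 = 0b00011111, P2 = 0b10011101, P3 = 0b01011001, P4 = 0b00101001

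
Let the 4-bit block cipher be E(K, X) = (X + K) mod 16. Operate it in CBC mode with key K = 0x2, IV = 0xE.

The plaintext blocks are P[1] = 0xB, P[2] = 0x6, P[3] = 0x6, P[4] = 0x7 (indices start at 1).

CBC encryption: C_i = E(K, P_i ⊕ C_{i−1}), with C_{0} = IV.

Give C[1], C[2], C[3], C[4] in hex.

C[1] = 0x7, C[2] = 0x3, C[3] = 0x7, C[4] = 0x2

C[1]: P[1] ⊕ 0xE = 0x5; E(K, 0x5) = 0x7.
C[2]: P[2] ⊕ 0x7 = 0x1; E(K, 0x1) = 0x3.
C[3]: P[3] ⊕ 0x3 = 0x5; E(K, 0x5) = 0x7.
C[4]: P[4] ⊕ 0x7 = 0x0; E(K, 0x0) = 0x2.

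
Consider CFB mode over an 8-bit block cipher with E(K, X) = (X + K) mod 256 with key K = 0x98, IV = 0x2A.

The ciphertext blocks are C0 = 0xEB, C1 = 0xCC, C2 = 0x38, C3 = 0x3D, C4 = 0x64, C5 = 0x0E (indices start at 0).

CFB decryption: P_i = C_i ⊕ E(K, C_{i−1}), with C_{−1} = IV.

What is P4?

P4: E(K, 0x3D) = 0xD5; 0x64 ⊕ 0xD5 = 0xB1.

P4 = 0xB1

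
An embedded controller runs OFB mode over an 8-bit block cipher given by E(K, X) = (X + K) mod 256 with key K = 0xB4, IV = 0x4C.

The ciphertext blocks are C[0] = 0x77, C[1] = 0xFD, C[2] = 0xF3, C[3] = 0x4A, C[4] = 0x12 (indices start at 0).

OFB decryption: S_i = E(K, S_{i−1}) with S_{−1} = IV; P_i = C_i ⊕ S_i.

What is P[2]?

P[2] = 0x9B

P[0]: S = E(K, 0x4C) = 0x00; 0x77 ⊕ 0x00 = 0x77.
P[1]: S = E(K, 0x00) = 0xB4; 0xFD ⊕ 0xB4 = 0x49.
P[2]: S = E(K, 0xB4) = 0x68; 0xF3 ⊕ 0x68 = 0x9B.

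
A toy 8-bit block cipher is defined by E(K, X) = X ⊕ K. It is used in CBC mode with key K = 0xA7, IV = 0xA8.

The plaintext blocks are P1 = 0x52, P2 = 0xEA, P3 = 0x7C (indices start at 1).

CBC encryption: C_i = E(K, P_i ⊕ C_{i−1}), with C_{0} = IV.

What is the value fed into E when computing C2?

0xB7

C1: P1 ⊕ 0xA8 = 0xFA; E(K, 0xFA) = 0x5D.
C2: P2 ⊕ 0x5D = 0xB7; E(K, 0xB7) = 0x10.
So the input to E for block 2 is 0xB7.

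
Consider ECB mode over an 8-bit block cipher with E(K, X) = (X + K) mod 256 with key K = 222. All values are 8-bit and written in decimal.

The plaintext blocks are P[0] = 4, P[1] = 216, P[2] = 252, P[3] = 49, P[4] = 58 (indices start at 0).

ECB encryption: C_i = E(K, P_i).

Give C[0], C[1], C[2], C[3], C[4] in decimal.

C[0]: E(K, 4) = 226.
C[1]: E(K, 216) = 182.
C[2]: E(K, 252) = 218.
C[3]: E(K, 49) = 15.
C[4]: E(K, 58) = 24.

C[0] = 226, C[1] = 182, C[2] = 218, C[3] = 15, C[4] = 24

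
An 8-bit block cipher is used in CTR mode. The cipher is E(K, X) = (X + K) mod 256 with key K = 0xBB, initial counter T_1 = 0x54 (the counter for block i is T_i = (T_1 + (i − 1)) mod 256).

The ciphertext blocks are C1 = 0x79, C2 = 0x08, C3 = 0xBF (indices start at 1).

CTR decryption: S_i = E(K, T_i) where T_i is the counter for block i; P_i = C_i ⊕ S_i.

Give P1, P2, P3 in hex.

P1 = 0x76, P2 = 0x18, P3 = 0xAE

P1: T = 0x54, S = E(K, T) = 0x0F; 0x79 ⊕ 0x0F = 0x76.
P2: T = 0x55, S = E(K, T) = 0x10; 0x08 ⊕ 0x10 = 0x18.
P3: T = 0x56, S = E(K, T) = 0x11; 0xBF ⊕ 0x11 = 0xAE.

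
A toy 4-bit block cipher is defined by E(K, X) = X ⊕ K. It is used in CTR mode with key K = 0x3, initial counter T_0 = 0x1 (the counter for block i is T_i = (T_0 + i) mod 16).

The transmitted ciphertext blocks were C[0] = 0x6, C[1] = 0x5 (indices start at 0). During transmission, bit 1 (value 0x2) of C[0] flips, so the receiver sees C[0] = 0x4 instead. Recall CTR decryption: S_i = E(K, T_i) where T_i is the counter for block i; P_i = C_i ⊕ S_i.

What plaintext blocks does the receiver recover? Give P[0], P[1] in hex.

Only C[0] changed, to 0x4. In CTR, a change in C_i flips the same bit in P_i only; the keystream is unaffected. Decrypting the received ciphertext:
P[0]: T = 0x1, S = E(K, T) = 0x2; 0x4 ⊕ 0x2 = 0x6.
P[1]: T = 0x2, S = E(K, T) = 0x1; 0x5 ⊕ 0x1 = 0x4.
Blocks that differ from the original plaintext: P[0].

P[0] = 0x6, P[1] = 0x4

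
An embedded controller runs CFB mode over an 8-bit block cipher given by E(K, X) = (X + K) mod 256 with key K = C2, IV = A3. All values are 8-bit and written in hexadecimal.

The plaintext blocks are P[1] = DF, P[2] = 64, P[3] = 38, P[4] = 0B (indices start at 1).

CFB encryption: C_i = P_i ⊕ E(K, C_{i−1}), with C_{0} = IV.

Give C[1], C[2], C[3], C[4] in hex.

C[1]: E(K, A3) = 65; DF ⊕ 65 = BA.
C[2]: E(K, BA) = 7C; 64 ⊕ 7C = 18.
C[3]: E(K, 18) = DA; 38 ⊕ DA = E2.
C[4]: E(K, E2) = A4; 0B ⊕ A4 = AF.

C[1] = BA, C[2] = 18, C[3] = E2, C[4] = AF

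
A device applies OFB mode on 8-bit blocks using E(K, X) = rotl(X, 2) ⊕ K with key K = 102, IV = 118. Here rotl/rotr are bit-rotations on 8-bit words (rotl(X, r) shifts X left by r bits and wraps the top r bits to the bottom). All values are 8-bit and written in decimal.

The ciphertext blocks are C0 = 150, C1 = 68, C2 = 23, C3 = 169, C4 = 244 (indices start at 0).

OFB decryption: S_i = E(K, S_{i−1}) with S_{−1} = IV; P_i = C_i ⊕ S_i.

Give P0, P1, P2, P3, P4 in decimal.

P0 = 41, P1 = 220, P2 = 19, P3 = 223, P4 = 75

P0: S = E(K, 118) = 191; 150 ⊕ 191 = 41.
P1: S = E(K, 191) = 152; 68 ⊕ 152 = 220.
P2: S = E(K, 152) = 4; 23 ⊕ 4 = 19.
P3: S = E(K, 4) = 118; 169 ⊕ 118 = 223.
P4: S = E(K, 118) = 191; 244 ⊕ 191 = 75.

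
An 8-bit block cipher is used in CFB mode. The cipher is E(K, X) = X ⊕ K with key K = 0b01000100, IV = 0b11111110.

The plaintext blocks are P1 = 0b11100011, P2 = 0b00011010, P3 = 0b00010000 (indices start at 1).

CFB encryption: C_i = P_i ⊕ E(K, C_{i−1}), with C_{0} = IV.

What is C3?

C3 = 0b01010011

C1: E(K, 0b11111110) = 0b10111010; 0b11100011 ⊕ 0b10111010 = 0b01011001.
C2: E(K, 0b01011001) = 0b00011101; 0b00011010 ⊕ 0b00011101 = 0b00000111.
C3: E(K, 0b00000111) = 0b01000011; 0b00010000 ⊕ 0b01000011 = 0b01010011.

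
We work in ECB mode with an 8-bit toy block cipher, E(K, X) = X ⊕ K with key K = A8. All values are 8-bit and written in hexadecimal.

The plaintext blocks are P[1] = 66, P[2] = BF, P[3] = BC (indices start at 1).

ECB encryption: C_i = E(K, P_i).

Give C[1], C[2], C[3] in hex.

C[1] = CE, C[2] = 17, C[3] = 14

C[1]: E(K, 66) = CE.
C[2]: E(K, BF) = 17.
C[3]: E(K, BC) = 14.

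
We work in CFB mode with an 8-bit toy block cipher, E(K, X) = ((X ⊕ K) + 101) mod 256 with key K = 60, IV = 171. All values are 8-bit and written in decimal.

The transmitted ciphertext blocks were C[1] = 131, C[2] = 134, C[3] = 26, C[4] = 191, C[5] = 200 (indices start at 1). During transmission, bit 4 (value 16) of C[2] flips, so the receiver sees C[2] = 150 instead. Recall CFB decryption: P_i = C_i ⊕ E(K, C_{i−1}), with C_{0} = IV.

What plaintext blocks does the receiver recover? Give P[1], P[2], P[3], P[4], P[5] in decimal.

Only C[2] changed, to 150. In CFB, a change in C_i flips the same bit in P_i and garbles P_{i+1}. Decrypting the received ciphertext:
P[1]: E(K, 171) = 252; 131 ⊕ 252 = 127.
P[2]: E(K, 131) = 36; 150 ⊕ 36 = 178.
P[3]: E(K, 150) = 15; 26 ⊕ 15 = 21.
P[4]: E(K, 26) = 139; 191 ⊕ 139 = 52.
P[5]: E(K, 191) = 232; 200 ⊕ 232 = 32.
Blocks that differ from the original plaintext: P[2], P[3].

P[1] = 127, P[2] = 178, P[3] = 21, P[4] = 52, P[5] = 32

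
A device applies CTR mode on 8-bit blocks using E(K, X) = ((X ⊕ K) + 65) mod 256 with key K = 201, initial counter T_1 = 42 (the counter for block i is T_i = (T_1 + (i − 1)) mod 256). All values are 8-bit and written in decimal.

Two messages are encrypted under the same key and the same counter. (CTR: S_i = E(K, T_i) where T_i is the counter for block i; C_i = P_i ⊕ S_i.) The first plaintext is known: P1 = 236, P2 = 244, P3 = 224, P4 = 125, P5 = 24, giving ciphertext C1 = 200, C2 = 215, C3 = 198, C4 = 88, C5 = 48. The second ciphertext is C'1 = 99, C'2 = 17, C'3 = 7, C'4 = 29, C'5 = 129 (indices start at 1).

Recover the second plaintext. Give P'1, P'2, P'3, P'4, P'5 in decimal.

In CTR with a reused counter, both messages share the same keystream S_i, so C_i ⊕ C'_i = P_i ⊕ P'_i and thus P'_i = P_i ⊕ C_i ⊕ C'_i.
P'1: 236 ⊕ 200 ⊕ 99 = 71.
P'2: 244 ⊕ 215 ⊕ 17 = 50.
P'3: 224 ⊕ 198 ⊕ 7 = 33.
P'4: 125 ⊕ 88 ⊕ 29 = 56.
P'5: 24 ⊕ 48 ⊕ 129 = 169.

P'1 = 71, P'2 = 50, P'3 = 33, P'4 = 56, P'5 = 169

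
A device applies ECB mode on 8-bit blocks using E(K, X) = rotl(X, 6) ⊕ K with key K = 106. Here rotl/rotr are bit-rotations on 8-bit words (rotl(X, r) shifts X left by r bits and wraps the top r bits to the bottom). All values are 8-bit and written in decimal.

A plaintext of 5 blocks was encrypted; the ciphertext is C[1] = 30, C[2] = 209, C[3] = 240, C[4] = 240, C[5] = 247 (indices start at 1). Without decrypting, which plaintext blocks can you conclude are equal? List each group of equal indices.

ECB encrypts each block independently with the same key, so equal ciphertext blocks imply equal plaintext blocks.
C[3] = C[4] = 240, so P[3] = P[4].

P[3] = P[4]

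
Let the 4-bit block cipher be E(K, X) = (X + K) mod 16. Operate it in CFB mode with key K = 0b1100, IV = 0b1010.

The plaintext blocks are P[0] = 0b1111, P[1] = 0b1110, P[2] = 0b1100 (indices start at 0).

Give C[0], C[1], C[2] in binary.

CFB encryption: C_i = P_i ⊕ E(K, C_{i−1}), with C_{−1} = IV.
C[0]: E(K, 0b1010) = 0b0110; 0b1111 ⊕ 0b0110 = 0b1001.
C[1]: E(K, 0b1001) = 0b0101; 0b1110 ⊕ 0b0101 = 0b1011.
C[2]: E(K, 0b1011) = 0b0111; 0b1100 ⊕ 0b0111 = 0b1011.

C[0] = 0b1001, C[1] = 0b1011, C[2] = 0b1011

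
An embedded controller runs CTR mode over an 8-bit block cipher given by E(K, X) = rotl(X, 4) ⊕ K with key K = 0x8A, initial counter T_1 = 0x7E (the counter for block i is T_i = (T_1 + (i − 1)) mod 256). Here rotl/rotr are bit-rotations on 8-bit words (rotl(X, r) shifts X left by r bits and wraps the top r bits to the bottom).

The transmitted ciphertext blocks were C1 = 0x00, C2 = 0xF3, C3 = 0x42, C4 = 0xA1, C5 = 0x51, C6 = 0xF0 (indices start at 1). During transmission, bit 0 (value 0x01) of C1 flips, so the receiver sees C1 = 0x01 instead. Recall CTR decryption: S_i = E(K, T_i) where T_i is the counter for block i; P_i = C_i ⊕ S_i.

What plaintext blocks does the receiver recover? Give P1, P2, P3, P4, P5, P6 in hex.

P1 = 0x6C, P2 = 0x8E, P3 = 0xC0, P4 = 0x33, P5 = 0xF3, P6 = 0x42

Only C1 changed, to 0x01. In CTR, a change in C_i flips the same bit in P_i only; the keystream is unaffected. Decrypting the received ciphertext:
P1: T = 0x7E, S = E(K, T) = 0x6D; 0x01 ⊕ 0x6D = 0x6C.
P2: T = 0x7F, S = E(K, T) = 0x7D; 0xF3 ⊕ 0x7D = 0x8E.
P3: T = 0x80, S = E(K, T) = 0x82; 0x42 ⊕ 0x82 = 0xC0.
P4: T = 0x81, S = E(K, T) = 0x92; 0xA1 ⊕ 0x92 = 0x33.
P5: T = 0x82, S = E(K, T) = 0xA2; 0x51 ⊕ 0xA2 = 0xF3.
P6: T = 0x83, S = E(K, T) = 0xB2; 0xF0 ⊕ 0xB2 = 0x42.
Blocks that differ from the original plaintext: P1.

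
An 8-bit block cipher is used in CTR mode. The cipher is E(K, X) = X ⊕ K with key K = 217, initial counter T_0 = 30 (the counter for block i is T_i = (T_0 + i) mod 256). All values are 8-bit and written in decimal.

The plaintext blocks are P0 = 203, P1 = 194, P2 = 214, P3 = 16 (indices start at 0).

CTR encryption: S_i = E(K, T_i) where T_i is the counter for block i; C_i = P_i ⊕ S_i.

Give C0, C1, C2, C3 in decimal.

C0: T = 30, S = E(K, T) = 199; 203 ⊕ 199 = 12.
C1: T = 31, S = E(K, T) = 198; 194 ⊕ 198 = 4.
C2: T = 32, S = E(K, T) = 249; 214 ⊕ 249 = 47.
C3: T = 33, S = E(K, T) = 248; 16 ⊕ 248 = 232.

C0 = 12, C1 = 4, C2 = 47, C3 = 232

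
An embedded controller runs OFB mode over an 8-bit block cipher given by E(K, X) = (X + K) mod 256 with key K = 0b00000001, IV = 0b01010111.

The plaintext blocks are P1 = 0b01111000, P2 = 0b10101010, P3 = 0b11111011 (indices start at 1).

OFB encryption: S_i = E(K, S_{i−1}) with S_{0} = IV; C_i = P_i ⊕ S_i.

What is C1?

C1: S = E(K, 0b01010111) = 0b01011000; 0b01111000 ⊕ 0b01011000 = 0b00100000.

C1 = 0b00100000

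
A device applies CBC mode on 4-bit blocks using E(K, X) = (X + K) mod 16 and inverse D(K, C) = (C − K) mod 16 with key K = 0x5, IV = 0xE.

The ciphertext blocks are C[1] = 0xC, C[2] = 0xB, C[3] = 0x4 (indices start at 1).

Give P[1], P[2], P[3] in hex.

CBC decryption: P_i = D(K, C_i) ⊕ C_{i−1}, with C_{0} = IV.
P[1]: D(K, 0xC) = 0x7; 0x7 ⊕ 0xE = 0x9.
P[2]: D(K, 0xB) = 0x6; 0x6 ⊕ 0xC = 0xA.
P[3]: D(K, 0x4) = 0xF; 0xF ⊕ 0xB = 0x4.

P[1] = 0x9, P[2] = 0xA, P[3] = 0x4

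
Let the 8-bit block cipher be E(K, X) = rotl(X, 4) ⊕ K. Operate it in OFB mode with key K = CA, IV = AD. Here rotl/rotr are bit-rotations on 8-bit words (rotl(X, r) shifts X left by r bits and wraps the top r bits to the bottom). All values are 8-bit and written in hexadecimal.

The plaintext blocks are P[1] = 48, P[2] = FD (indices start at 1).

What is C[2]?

OFB encryption: S_i = E(K, S_{i−1}) with S_{0} = IV; C_i = P_i ⊕ S_i.
C[1]: S = E(K, AD) = 10; 48 ⊕ 10 = 58.
C[2]: S = E(K, 10) = CB; FD ⊕ CB = 36.

C[2] = 36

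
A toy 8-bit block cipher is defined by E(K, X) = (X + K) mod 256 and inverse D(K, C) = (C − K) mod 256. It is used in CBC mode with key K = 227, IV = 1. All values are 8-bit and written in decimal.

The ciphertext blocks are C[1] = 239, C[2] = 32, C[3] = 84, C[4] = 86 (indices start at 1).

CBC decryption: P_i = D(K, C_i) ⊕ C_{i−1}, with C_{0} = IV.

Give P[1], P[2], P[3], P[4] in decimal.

P[1] = 13, P[2] = 210, P[3] = 81, P[4] = 39

P[1]: D(K, 239) = 12; 12 ⊕ 1 = 13.
P[2]: D(K, 32) = 61; 61 ⊕ 239 = 210.
P[3]: D(K, 84) = 113; 113 ⊕ 32 = 81.
P[4]: D(K, 86) = 115; 115 ⊕ 84 = 39.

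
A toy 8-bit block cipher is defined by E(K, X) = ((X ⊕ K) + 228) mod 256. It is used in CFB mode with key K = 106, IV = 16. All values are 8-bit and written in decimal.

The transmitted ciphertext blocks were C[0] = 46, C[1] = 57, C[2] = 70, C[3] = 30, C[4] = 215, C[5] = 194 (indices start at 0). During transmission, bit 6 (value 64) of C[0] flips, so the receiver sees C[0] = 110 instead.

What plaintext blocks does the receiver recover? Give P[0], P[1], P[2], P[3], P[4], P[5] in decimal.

P[0] = 48, P[1] = 209, P[2] = 113, P[3] = 14, P[4] = 143, P[5] = 99

CFB decryption: P_i = C_i ⊕ E(K, C_{i−1}), with C_{−1} = IV.
Only C[0] changed, to 110. In CFB, a change in C_i flips the same bit in P_i and garbles P_{i+1}. Decrypting the received ciphertext:
P[0]: E(K, 16) = 94; 110 ⊕ 94 = 48.
P[1]: E(K, 110) = 232; 57 ⊕ 232 = 209.
P[2]: E(K, 57) = 55; 70 ⊕ 55 = 113.
P[3]: E(K, 70) = 16; 30 ⊕ 16 = 14.
P[4]: E(K, 30) = 88; 215 ⊕ 88 = 143.
P[5]: E(K, 215) = 161; 194 ⊕ 161 = 99.
Blocks that differ from the original plaintext: P[0], P[1].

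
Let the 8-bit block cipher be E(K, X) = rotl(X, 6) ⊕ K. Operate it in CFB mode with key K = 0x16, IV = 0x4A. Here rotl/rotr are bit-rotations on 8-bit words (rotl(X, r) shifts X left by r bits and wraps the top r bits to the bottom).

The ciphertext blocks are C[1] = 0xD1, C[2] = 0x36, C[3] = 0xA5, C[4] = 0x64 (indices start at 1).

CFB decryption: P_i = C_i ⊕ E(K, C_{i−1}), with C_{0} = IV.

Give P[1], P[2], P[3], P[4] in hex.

P[1]: E(K, 0x4A) = 0x84; 0xD1 ⊕ 0x84 = 0x55.
P[2]: E(K, 0xD1) = 0x62; 0x36 ⊕ 0x62 = 0x54.
P[3]: E(K, 0x36) = 0x9B; 0xA5 ⊕ 0x9B = 0x3E.
P[4]: E(K, 0xA5) = 0x7F; 0x64 ⊕ 0x7F = 0x1B.

P[1] = 0x55, P[2] = 0x54, P[3] = 0x3E, P[4] = 0x1B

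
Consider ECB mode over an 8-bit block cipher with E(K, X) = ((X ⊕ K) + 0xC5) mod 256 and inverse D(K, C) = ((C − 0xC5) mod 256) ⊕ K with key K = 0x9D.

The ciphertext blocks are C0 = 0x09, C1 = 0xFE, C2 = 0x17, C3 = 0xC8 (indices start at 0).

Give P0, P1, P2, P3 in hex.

P0 = 0xD9, P1 = 0xA4, P2 = 0xCF, P3 = 0x9E

ECB decryption: P_i = D(K, C_i).
P0: D(K, 0x09) = 0xD9.
P1: D(K, 0xFE) = 0xA4.
P2: D(K, 0x17) = 0xCF.
P3: D(K, 0xC8) = 0x9E.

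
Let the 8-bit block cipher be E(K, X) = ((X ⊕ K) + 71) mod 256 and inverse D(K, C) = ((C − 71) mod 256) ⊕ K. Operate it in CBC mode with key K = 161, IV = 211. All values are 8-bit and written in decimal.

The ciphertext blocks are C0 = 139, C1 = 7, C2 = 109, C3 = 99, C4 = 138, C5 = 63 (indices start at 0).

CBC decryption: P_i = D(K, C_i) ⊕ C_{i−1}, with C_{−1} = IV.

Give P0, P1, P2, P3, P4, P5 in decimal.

P0: D(K, 139) = 229; 229 ⊕ 211 = 54.
P1: D(K, 7) = 97; 97 ⊕ 139 = 234.
P2: D(K, 109) = 135; 135 ⊕ 7 = 128.
P3: D(K, 99) = 189; 189 ⊕ 109 = 208.
P4: D(K, 138) = 226; 226 ⊕ 99 = 129.
P5: D(K, 63) = 89; 89 ⊕ 138 = 211.

P0 = 54, P1 = 234, P2 = 128, P3 = 208, P4 = 129, P5 = 211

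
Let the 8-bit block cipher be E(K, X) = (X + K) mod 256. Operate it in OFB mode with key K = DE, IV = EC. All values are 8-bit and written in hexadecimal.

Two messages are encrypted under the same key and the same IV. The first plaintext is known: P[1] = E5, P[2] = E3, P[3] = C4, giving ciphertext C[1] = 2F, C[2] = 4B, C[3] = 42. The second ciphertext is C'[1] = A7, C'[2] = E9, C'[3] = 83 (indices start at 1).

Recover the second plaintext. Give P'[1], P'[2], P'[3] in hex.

In OFB with a reused IV, both messages share the same keystream S_i, so C_i ⊕ C'_i = P_i ⊕ P'_i and thus P'_i = P_i ⊕ C_i ⊕ C'_i.
P'[1]: E5 ⊕ 2F ⊕ A7 = 6D.
P'[2]: E3 ⊕ 4B ⊕ E9 = 41.
P'[3]: C4 ⊕ 42 ⊕ 83 = 05.

P'[1] = 6D, P'[2] = 41, P'[3] = 05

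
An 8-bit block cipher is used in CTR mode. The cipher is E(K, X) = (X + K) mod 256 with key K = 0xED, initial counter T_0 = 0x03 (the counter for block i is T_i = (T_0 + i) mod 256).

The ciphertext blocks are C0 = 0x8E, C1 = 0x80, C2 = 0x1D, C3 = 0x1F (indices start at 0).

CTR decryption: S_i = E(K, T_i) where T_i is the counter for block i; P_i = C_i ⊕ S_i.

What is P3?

P3: T = 0x06, S = E(K, T) = 0xF3; 0x1F ⊕ 0xF3 = 0xEC.

P3 = 0xEC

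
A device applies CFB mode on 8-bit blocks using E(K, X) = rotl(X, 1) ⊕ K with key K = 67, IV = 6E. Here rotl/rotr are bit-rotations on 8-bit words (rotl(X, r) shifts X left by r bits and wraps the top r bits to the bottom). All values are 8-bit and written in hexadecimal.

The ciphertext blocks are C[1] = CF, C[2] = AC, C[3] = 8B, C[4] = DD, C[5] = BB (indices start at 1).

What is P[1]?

CFB decryption: P_i = C_i ⊕ E(K, C_{i−1}), with C_{0} = IV.
P[1]: E(K, 6E) = BB; CF ⊕ BB = 74.

P[1] = 74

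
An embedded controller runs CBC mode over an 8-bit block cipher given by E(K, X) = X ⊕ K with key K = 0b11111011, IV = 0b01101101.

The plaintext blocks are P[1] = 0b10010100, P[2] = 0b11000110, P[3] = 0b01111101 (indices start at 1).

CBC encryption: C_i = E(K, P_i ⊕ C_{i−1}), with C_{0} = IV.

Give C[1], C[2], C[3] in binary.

C[1] = 0b00000010, C[2] = 0b00111111, C[3] = 0b10111001

C[1]: P[1] ⊕ 0b01101101 = 0b11111001; E(K, 0b11111001) = 0b00000010.
C[2]: P[2] ⊕ 0b00000010 = 0b11000100; E(K, 0b11000100) = 0b00111111.
C[3]: P[3] ⊕ 0b00111111 = 0b01000010; E(K, 0b01000010) = 0b10111001.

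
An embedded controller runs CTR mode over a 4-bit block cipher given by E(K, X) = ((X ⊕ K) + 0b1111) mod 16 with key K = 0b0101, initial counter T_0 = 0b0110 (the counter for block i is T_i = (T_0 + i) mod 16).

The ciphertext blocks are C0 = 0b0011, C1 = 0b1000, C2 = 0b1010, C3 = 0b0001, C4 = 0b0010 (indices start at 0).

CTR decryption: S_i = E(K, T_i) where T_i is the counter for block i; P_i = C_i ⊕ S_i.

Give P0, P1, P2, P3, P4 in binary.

P0 = 0b0001, P1 = 0b1001, P2 = 0b0110, P3 = 0b1010, P4 = 0b1100

P0: T = 0b0110, S = E(K, T) = 0b0010; 0b0011 ⊕ 0b0010 = 0b0001.
P1: T = 0b0111, S = E(K, T) = 0b0001; 0b1000 ⊕ 0b0001 = 0b1001.
P2: T = 0b1000, S = E(K, T) = 0b1100; 0b1010 ⊕ 0b1100 = 0b0110.
P3: T = 0b1001, S = E(K, T) = 0b1011; 0b0001 ⊕ 0b1011 = 0b1010.
P4: T = 0b1010, S = E(K, T) = 0b1110; 0b0010 ⊕ 0b1110 = 0b1100.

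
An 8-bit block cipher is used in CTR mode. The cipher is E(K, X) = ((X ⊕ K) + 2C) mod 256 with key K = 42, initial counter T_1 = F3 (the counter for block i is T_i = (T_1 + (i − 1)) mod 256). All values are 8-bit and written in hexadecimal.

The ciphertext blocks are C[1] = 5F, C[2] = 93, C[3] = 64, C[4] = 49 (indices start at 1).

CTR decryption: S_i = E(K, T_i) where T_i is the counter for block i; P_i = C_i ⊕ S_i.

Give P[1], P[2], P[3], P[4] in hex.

P[1]: T = F3, S = E(K, T) = DD; 5F ⊕ DD = 82.
P[2]: T = F4, S = E(K, T) = E2; 93 ⊕ E2 = 71.
P[3]: T = F5, S = E(K, T) = E3; 64 ⊕ E3 = 87.
P[4]: T = F6, S = E(K, T) = E0; 49 ⊕ E0 = A9.

P[1] = 82, P[2] = 71, P[3] = 87, P[4] = A9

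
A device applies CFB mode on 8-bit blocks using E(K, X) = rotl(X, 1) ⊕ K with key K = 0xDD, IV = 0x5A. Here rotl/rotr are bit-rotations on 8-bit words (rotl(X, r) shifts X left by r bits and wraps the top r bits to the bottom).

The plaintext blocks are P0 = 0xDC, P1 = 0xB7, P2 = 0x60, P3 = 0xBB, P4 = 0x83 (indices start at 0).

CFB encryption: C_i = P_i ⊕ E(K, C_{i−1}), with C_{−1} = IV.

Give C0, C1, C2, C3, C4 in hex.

C0 = 0xB5, C1 = 0x01, C2 = 0xBF, C3 = 0x19, C4 = 0x6C

C0: E(K, 0x5A) = 0x69; 0xDC ⊕ 0x69 = 0xB5.
C1: E(K, 0xB5) = 0xB6; 0xB7 ⊕ 0xB6 = 0x01.
C2: E(K, 0x01) = 0xDF; 0x60 ⊕ 0xDF = 0xBF.
C3: E(K, 0xBF) = 0xA2; 0xBB ⊕ 0xA2 = 0x19.
C4: E(K, 0x19) = 0xEF; 0x83 ⊕ 0xEF = 0x6C.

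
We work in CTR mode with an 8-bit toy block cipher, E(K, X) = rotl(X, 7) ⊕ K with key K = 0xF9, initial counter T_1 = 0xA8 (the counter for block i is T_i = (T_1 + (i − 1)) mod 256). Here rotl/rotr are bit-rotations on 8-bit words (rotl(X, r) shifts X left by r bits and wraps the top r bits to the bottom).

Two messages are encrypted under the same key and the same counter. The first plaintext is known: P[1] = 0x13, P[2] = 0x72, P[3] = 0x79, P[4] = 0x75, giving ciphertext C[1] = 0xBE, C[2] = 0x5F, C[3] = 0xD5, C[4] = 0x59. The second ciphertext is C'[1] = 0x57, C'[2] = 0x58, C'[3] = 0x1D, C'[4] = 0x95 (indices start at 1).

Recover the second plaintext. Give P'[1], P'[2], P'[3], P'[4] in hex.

In CTR with a reused counter, both messages share the same keystream S_i, so C_i ⊕ C'_i = P_i ⊕ P'_i and thus P'_i = P_i ⊕ C_i ⊕ C'_i.
P'[1]: 0x13 ⊕ 0xBE ⊕ 0x57 = 0xFA.
P'[2]: 0x72 ⊕ 0x5F ⊕ 0x58 = 0x75.
P'[3]: 0x79 ⊕ 0xD5 ⊕ 0x1D = 0xB1.
P'[4]: 0x75 ⊕ 0x59 ⊕ 0x95 = 0xB9.

P'[1] = 0xFA, P'[2] = 0x75, P'[3] = 0xB1, P'[4] = 0xB9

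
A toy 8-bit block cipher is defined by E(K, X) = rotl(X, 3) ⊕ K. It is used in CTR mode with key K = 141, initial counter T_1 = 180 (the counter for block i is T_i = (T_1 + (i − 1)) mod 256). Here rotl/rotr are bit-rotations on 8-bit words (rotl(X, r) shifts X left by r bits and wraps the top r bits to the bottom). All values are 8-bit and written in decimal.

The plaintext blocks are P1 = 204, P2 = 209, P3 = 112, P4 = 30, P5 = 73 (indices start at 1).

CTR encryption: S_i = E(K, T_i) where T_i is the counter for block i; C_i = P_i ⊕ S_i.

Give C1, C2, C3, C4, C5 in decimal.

C1: T = 180, S = E(K, T) = 40; 204 ⊕ 40 = 228.
C2: T = 181, S = E(K, T) = 32; 209 ⊕ 32 = 241.
C3: T = 182, S = E(K, T) = 56; 112 ⊕ 56 = 72.
C4: T = 183, S = E(K, T) = 48; 30 ⊕ 48 = 46.
C5: T = 184, S = E(K, T) = 72; 73 ⊕ 72 = 1.

C1 = 228, C2 = 241, C3 = 72, C4 = 46, C5 = 1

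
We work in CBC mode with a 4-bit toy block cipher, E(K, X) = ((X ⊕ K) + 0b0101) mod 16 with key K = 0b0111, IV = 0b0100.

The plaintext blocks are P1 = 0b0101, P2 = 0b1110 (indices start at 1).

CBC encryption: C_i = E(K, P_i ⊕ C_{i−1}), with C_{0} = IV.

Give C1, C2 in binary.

C1 = 0b1011, C2 = 0b0111

C1: P1 ⊕ 0b0100 = 0b0001; E(K, 0b0001) = 0b1011.
C2: P2 ⊕ 0b1011 = 0b0101; E(K, 0b0101) = 0b0111.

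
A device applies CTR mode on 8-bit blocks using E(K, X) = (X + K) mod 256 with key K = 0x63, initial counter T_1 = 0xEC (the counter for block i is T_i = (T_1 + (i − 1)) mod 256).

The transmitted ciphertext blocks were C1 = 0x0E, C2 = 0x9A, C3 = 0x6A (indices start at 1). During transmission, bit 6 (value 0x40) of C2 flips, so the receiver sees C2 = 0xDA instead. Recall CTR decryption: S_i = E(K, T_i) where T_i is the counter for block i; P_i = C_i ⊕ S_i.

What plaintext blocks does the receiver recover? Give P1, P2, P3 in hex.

P1 = 0x41, P2 = 0x8A, P3 = 0x3B

Only C2 changed, to 0xDA. In CTR, a change in C_i flips the same bit in P_i only; the keystream is unaffected. Decrypting the received ciphertext:
P1: T = 0xEC, S = E(K, T) = 0x4F; 0x0E ⊕ 0x4F = 0x41.
P2: T = 0xED, S = E(K, T) = 0x50; 0xDA ⊕ 0x50 = 0x8A.
P3: T = 0xEE, S = E(K, T) = 0x51; 0x6A ⊕ 0x51 = 0x3B.
Blocks that differ from the original plaintext: P2.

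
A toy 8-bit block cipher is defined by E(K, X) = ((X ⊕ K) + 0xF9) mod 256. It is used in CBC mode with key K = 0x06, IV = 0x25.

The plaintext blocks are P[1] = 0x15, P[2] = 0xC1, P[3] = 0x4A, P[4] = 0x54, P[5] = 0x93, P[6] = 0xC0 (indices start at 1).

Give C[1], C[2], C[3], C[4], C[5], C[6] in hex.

C[1] = 0x2F, C[2] = 0xE1, C[3] = 0xA6, C[4] = 0xED, C[5] = 0x71, C[6] = 0xB0

CBC encryption: C_i = E(K, P_i ⊕ C_{i−1}), with C_{0} = IV.
C[1]: P[1] ⊕ 0x25 = 0x30; E(K, 0x30) = 0x2F.
C[2]: P[2] ⊕ 0x2F = 0xEE; E(K, 0xEE) = 0xE1.
C[3]: P[3] ⊕ 0xE1 = 0xAB; E(K, 0xAB) = 0xA6.
C[4]: P[4] ⊕ 0xA6 = 0xF2; E(K, 0xF2) = 0xED.
C[5]: P[5] ⊕ 0xED = 0x7E; E(K, 0x7E) = 0x71.
C[6]: P[6] ⊕ 0x71 = 0xB1; E(K, 0xB1) = 0xB0.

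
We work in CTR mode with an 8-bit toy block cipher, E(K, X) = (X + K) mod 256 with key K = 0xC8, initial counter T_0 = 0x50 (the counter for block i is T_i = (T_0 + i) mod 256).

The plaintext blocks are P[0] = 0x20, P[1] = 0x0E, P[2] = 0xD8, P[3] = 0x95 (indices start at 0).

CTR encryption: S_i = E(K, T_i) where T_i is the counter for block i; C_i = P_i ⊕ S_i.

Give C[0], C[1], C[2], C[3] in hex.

C[0] = 0x38, C[1] = 0x17, C[2] = 0xC2, C[3] = 0x8E

C[0]: T = 0x50, S = E(K, T) = 0x18; 0x20 ⊕ 0x18 = 0x38.
C[1]: T = 0x51, S = E(K, T) = 0x19; 0x0E ⊕ 0x19 = 0x17.
C[2]: T = 0x52, S = E(K, T) = 0x1A; 0xD8 ⊕ 0x1A = 0xC2.
C[3]: T = 0x53, S = E(K, T) = 0x1B; 0x95 ⊕ 0x1B = 0x8E.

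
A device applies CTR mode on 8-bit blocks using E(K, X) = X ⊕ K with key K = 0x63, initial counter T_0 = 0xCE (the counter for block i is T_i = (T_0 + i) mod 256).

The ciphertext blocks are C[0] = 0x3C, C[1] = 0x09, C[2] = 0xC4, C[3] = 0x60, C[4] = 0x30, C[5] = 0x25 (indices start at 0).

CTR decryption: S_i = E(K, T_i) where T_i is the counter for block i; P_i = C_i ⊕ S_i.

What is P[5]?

P[5] = 0x95

P[5]: T = 0xD3, S = E(K, T) = 0xB0; 0x25 ⊕ 0xB0 = 0x95.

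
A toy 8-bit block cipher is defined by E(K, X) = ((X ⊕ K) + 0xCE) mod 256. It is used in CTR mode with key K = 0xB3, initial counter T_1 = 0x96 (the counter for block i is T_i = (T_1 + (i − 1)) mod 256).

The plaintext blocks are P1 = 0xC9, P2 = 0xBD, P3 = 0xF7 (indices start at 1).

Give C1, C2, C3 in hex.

C1 = 0x3A, C2 = 0x4F, C3 = 0x0E

CTR encryption: S_i = E(K, T_i) where T_i is the counter for block i; C_i = P_i ⊕ S_i.
C1: T = 0x96, S = E(K, T) = 0xF3; 0xC9 ⊕ 0xF3 = 0x3A.
C2: T = 0x97, S = E(K, T) = 0xF2; 0xBD ⊕ 0xF2 = 0x4F.
C3: T = 0x98, S = E(K, T) = 0xF9; 0xF7 ⊕ 0xF9 = 0x0E.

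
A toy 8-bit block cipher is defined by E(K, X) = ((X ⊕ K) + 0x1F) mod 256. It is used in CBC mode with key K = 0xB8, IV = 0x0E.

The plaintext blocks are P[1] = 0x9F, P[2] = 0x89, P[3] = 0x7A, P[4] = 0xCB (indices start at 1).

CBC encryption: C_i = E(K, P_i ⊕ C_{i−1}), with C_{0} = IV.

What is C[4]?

C[4] = 0x29

C[1]: P[1] ⊕ 0x0E = 0x91; E(K, 0x91) = 0x48.
C[2]: P[2] ⊕ 0x48 = 0xC1; E(K, 0xC1) = 0x98.
C[3]: P[3] ⊕ 0x98 = 0xE2; E(K, 0xE2) = 0x79.
C[4]: P[4] ⊕ 0x79 = 0xB2; E(K, 0xB2) = 0x29.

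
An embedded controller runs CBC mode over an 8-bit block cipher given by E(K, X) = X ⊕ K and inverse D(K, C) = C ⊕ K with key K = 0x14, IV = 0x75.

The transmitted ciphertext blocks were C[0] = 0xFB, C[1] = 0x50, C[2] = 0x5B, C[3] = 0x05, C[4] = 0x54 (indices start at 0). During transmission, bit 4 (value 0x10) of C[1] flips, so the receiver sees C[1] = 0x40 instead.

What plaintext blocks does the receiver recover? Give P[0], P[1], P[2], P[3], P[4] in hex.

CBC decryption: P_i = D(K, C_i) ⊕ C_{i−1}, with C_{−1} = IV.
Only C[1] changed, to 0x40. In CBC, a change in C_i garbles P_i and flips the same bit in P_{i+1}. Decrypting the received ciphertext:
P[0]: D(K, 0xFB) = 0xEF; 0xEF ⊕ 0x75 = 0x9A.
P[1]: D(K, 0x40) = 0x54; 0x54 ⊕ 0xFB = 0xAF.
P[2]: D(K, 0x5B) = 0x4F; 0x4F ⊕ 0x40 = 0x0F.
P[3]: D(K, 0x05) = 0x11; 0x11 ⊕ 0x5B = 0x4A.
P[4]: D(K, 0x54) = 0x40; 0x40 ⊕ 0x05 = 0x45.
Blocks that differ from the original plaintext: P[1], P[2].

P[0] = 0x9A, P[1] = 0xAF, P[2] = 0x0F, P[3] = 0x4A, P[4] = 0x45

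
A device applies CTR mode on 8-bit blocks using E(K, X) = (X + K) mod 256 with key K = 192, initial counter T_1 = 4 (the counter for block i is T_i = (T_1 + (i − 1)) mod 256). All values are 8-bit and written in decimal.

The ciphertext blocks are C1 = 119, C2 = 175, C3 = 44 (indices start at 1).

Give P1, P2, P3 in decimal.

P1 = 179, P2 = 106, P3 = 234

CTR decryption: S_i = E(K, T_i) where T_i is the counter for block i; P_i = C_i ⊕ S_i.
P1: T = 4, S = E(K, T) = 196; 119 ⊕ 196 = 179.
P2: T = 5, S = E(K, T) = 197; 175 ⊕ 197 = 106.
P3: T = 6, S = E(K, T) = 198; 44 ⊕ 198 = 234.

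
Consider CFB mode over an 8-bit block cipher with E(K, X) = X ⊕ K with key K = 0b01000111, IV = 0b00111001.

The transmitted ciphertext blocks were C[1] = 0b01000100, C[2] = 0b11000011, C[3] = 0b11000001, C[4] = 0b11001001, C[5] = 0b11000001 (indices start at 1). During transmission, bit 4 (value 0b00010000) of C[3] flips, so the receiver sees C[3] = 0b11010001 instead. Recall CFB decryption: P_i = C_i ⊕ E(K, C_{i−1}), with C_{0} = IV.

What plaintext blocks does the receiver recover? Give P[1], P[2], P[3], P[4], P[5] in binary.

Only C[3] changed, to 0b11010001. In CFB, a change in C_i flips the same bit in P_i and garbles P_{i+1}. Decrypting the received ciphertext:
P[1]: E(K, 0b00111001) = 0b01111110; 0b01000100 ⊕ 0b01111110 = 0b00111010.
P[2]: E(K, 0b01000100) = 0b00000011; 0b11000011 ⊕ 0b00000011 = 0b11000000.
P[3]: E(K, 0b11000011) = 0b10000100; 0b11010001 ⊕ 0b10000100 = 0b01010101.
P[4]: E(K, 0b11010001) = 0b10010110; 0b11001001 ⊕ 0b10010110 = 0b01011111.
P[5]: E(K, 0b11001001) = 0b10001110; 0b11000001 ⊕ 0b10001110 = 0b01001111.
Blocks that differ from the original plaintext: P[3], P[4].

P[1] = 0b00111010, P[2] = 0b11000000, P[3] = 0b01010101, P[4] = 0b01011111, P[5] = 0b01001111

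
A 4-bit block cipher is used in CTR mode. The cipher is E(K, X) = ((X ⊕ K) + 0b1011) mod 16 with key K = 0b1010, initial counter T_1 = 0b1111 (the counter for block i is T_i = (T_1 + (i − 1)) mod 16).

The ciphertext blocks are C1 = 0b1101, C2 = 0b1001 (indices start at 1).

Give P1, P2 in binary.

CTR decryption: S_i = E(K, T_i) where T_i is the counter for block i; P_i = C_i ⊕ S_i.
P1: T = 0b1111, S = E(K, T) = 0b0000; 0b1101 ⊕ 0b0000 = 0b1101.
P2: T = 0b0000, S = E(K, T) = 0b0101; 0b1001 ⊕ 0b0101 = 0b1100.

P1 = 0b1101, P2 = 0b1100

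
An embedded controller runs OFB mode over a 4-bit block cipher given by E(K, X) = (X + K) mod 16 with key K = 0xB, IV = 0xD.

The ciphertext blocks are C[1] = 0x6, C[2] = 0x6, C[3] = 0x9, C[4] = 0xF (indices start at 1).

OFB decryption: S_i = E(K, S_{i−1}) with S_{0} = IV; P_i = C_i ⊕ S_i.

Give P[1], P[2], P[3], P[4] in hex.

P[1]: S = E(K, 0xD) = 0x8; 0x6 ⊕ 0x8 = 0xE.
P[2]: S = E(K, 0x8) = 0x3; 0x6 ⊕ 0x3 = 0x5.
P[3]: S = E(K, 0x3) = 0xE; 0x9 ⊕ 0xE = 0x7.
P[4]: S = E(K, 0xE) = 0x9; 0xF ⊕ 0x9 = 0x6.

P[1] = 0xE, P[2] = 0x5, P[3] = 0x7, P[4] = 0x6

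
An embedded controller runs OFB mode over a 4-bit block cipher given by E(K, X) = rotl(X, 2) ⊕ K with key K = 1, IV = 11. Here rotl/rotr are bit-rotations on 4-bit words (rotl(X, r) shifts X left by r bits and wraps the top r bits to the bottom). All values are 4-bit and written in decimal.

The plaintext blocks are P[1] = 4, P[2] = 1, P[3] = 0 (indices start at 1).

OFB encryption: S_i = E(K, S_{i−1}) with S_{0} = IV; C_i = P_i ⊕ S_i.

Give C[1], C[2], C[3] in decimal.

C[1]: S = E(K, 11) = 15; 4 ⊕ 15 = 11.
C[2]: S = E(K, 15) = 14; 1 ⊕ 14 = 15.
C[3]: S = E(K, 14) = 10; 0 ⊕ 10 = 10.

C[1] = 11, C[2] = 15, C[3] = 10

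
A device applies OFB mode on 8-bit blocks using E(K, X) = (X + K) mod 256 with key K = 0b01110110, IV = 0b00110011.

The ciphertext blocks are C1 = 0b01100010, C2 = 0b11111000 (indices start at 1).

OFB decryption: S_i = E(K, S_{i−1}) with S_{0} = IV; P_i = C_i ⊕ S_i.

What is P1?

P1: S = E(K, 0b00110011) = 0b10101001; 0b01100010 ⊕ 0b10101001 = 0b11001011.

P1 = 0b11001011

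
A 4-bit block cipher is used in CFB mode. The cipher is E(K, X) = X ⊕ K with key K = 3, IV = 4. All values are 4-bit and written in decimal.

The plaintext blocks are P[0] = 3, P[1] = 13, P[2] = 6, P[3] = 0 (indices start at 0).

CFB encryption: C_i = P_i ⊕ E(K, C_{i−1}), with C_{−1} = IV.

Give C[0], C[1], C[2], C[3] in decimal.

C[0]: E(K, 4) = 7; 3 ⊕ 7 = 4.
C[1]: E(K, 4) = 7; 13 ⊕ 7 = 10.
C[2]: E(K, 10) = 9; 6 ⊕ 9 = 15.
C[3]: E(K, 15) = 12; 0 ⊕ 12 = 12.

C[0] = 4, C[1] = 10, C[2] = 15, C[3] = 12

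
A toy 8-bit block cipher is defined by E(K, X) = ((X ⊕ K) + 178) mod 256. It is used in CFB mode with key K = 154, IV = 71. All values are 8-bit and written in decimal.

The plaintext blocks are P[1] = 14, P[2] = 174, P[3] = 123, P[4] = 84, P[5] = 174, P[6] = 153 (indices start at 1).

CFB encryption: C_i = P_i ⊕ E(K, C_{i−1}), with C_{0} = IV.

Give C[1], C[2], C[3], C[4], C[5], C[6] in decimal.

C[1] = 129, C[2] = 99, C[3] = 208, C[4] = 168, C[5] = 74, C[6] = 27

C[1]: E(K, 71) = 143; 14 ⊕ 143 = 129.
C[2]: E(K, 129) = 205; 174 ⊕ 205 = 99.
C[3]: E(K, 99) = 171; 123 ⊕ 171 = 208.
C[4]: E(K, 208) = 252; 84 ⊕ 252 = 168.
C[5]: E(K, 168) = 228; 174 ⊕ 228 = 74.
C[6]: E(K, 74) = 130; 153 ⊕ 130 = 27.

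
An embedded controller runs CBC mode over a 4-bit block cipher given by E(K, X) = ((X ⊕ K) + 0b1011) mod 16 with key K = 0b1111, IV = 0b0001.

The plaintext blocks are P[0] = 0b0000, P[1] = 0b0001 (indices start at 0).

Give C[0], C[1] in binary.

CBC encryption: C_i = E(K, P_i ⊕ C_{i−1}), with C_{−1} = IV.
C[0]: P[0] ⊕ 0b0001 = 0b0001; E(K, 0b0001) = 0b1001.
C[1]: P[1] ⊕ 0b1001 = 0b1000; E(K, 0b1000) = 0b0010.

C[0] = 0b1001, C[1] = 0b0010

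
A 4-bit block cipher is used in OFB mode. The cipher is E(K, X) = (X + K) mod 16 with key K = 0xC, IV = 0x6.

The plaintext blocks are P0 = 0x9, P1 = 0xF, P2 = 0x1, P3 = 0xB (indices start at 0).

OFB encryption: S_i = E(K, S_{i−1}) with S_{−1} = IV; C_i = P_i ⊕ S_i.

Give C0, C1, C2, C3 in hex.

C0 = 0xB, C1 = 0x1, C2 = 0xB, C3 = 0xD

C0: S = E(K, 0x6) = 0x2; 0x9 ⊕ 0x2 = 0xB.
C1: S = E(K, 0x2) = 0xE; 0xF ⊕ 0xE = 0x1.
C2: S = E(K, 0xE) = 0xA; 0x1 ⊕ 0xA = 0xB.
C3: S = E(K, 0xA) = 0x6; 0xB ⊕ 0x6 = 0xD.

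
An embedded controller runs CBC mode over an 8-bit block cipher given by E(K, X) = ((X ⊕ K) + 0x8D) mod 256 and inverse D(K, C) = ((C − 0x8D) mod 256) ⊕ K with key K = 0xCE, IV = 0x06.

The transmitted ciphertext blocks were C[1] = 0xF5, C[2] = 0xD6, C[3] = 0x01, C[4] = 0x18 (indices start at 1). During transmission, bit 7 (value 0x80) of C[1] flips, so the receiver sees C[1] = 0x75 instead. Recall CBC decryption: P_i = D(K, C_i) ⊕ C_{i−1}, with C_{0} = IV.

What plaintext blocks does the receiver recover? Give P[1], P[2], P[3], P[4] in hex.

Only C[1] changed, to 0x75. In CBC, a change in C_i garbles P_i and flips the same bit in P_{i+1}. Decrypting the received ciphertext:
P[1]: D(K, 0x75) = 0x26; 0x26 ⊕ 0x06 = 0x20.
P[2]: D(K, 0xD6) = 0x87; 0x87 ⊕ 0x75 = 0xF2.
P[3]: D(K, 0x01) = 0xBA; 0xBA ⊕ 0xD6 = 0x6C.
P[4]: D(K, 0x18) = 0x45; 0x45 ⊕ 0x01 = 0x44.
Blocks that differ from the original plaintext: P[1], P[2].

P[1] = 0x20, P[2] = 0xF2, P[3] = 0x6C, P[4] = 0x44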